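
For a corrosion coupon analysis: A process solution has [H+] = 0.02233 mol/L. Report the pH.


pH = −log10[H+]
pH = −log10(0.02233) = 1.65

1.65


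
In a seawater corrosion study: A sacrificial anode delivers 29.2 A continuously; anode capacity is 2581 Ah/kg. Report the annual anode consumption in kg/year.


Annual consumption = current * hours per year / capacity
Rate = 29.2 * 8760 / 2581 = 99.1 kg/year

99.1 kg/year


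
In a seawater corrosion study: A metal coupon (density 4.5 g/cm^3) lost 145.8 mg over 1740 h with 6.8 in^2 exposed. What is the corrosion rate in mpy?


Apply the mpy weight-loss relation: CR = 534 * W / (D * A * T)
Numerator: 534 * 145.8 = 77857.2
Denominator: 4.5 * 6.8 * 1740 = 53244.0
CR = 77857.2 / 53244.0 = 1.46227 mpy

1.46227 mpy


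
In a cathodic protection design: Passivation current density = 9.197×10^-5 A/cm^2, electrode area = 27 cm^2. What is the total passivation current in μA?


I = i_pass * A, then convert A → μA (×10^6)
I = 9.197×10^-5 * 27 * 10^6 = 2483.19 μA

2483.19 μA


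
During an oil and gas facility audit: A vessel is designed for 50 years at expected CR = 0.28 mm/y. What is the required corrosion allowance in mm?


Corrosion allowance = CR × design life
CA = 0.28 * 50 = 14.0 mm

14.0 mm


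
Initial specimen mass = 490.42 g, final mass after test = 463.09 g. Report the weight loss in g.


Weight loss = initial − final
WL = 490.42 − 463.09 = 27.33 g

27.33 g


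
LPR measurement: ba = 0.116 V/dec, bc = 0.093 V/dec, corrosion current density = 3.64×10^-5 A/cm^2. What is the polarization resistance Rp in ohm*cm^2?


Apply the Stern-Geary equation: Rp = ba*bc / (2.303*icorr*(ba+bc))
ba*bc = 0.116*0.093 = 0.010788
ba+bc = 0.209; 2.303*icorr*(ba+bc) = 2.303*3.64×10^-5*0.209 = 1.7520303×10^-5
Rp = 0.010788 / 1.7520303×10^-5 = 615.7 ohm*cm^2

615.7 ohm*cm^2


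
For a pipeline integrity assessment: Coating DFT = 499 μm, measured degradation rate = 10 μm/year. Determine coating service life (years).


Service life = thickness / degradation rate
Life = 499 / 10 = 49.9 years

49.9 years


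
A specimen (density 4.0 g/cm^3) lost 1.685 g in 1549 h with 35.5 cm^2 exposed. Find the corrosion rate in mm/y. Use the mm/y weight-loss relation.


Apply the mm/y weight-loss relation: CR = 87600 * W / (D * A * T)
Numerator: 87600 * 1.685 = 147606.0
Denominator: 4.0 * 35.5 * 1549 = 219958.0
CR = 147606.0 / 219958.0 = 0.67106 mm/y

0.67106 mm/y


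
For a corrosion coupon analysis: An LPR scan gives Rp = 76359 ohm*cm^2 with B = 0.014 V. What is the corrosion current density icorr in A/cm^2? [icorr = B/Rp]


Apply the Stern-Geary relation: icorr = B / Rp
icorr = 0.014 / 76359 = 1.833×10^-7 A/cm^2

1.833×10^-7 A/cm^2


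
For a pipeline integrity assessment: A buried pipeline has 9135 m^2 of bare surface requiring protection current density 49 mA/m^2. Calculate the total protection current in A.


I = area * current density, then convert mA → A (÷1000)
I = 9135 * 49 / 1000 = 447.62 A

447.62 A


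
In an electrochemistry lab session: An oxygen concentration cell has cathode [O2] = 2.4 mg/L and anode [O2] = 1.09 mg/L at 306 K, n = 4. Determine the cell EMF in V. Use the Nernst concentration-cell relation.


Apply the Nernst concentration-cell relation: E = (RT/nF)*ln(C_cathode/C_anode)
RT/nF = 8.314*306/(4*96485) = 0.00659192 V
ln(2.4/1.09) = 0.78929
E = 0.00659192 * 0.78929 = 0.0052 V

0.0052 V


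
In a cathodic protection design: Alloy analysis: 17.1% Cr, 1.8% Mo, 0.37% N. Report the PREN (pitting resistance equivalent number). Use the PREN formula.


Apply the PREN formula: PREN = Cr + 3.3*Mo + 16*N
PREN = 17.1 + 3.3*1.8 + 16*0.37
PREN = 17.1 + 5.94 + 5.92 = 28.96

28.96


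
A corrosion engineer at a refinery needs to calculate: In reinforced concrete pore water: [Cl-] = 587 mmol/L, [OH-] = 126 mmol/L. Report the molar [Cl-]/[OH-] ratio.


Threshold parameter = [Cl-] / [OH-] (molar basis; both in mmol/L, so units cancel)
Ratio = 587 / 126 = 4.66

4.66


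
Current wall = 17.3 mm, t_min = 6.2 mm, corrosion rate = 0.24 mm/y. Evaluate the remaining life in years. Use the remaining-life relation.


Apply the remaining-life relation: RL = (t_current − t_min) / CR
RL = (17.3 − 6.2) / 0.24 = 11.1 / 0.24 = 46.3 years

46.3 years


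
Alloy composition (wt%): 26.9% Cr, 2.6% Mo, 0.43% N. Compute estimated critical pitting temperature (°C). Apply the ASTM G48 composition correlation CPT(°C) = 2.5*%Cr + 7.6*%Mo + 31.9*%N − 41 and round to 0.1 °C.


Apply the ASTM G48 empirical CPT estimate: CPT(°C) = 2.5*%Cr + 7.6*%Mo + 31.9*%N − 41
2.5*26.9 = 67.25; 7.6*2.6 = 19.76; 31.9*0.43 = 13.717
CPT = 67.25 + 19.76 + 13.717 − 41 = 59.727 °C
Rounded to 0.1 °C: CPT ≈ 59.7 °C

59.7 °C


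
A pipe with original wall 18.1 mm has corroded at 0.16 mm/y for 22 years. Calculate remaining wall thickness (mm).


Remaining wall = original − CR × time
t = 18.1 − 0.16*22 = 18.1 − 3.52 = 14.58 mm

14.58 mm


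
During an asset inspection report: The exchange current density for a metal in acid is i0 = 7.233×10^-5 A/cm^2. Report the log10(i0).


i0 = 7.233×10^-5 A/cm^2
log10(i0) = -4.141

-4.141


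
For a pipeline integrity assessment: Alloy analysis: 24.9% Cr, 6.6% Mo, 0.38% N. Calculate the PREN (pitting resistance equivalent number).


Apply the PREN formula: PREN = Cr + 3.3*Mo + 16*N
PREN = 24.9 + 3.3*6.6 + 16*0.38
PREN = 24.9 + 21.78 + 6.08 = 52.76

52.76


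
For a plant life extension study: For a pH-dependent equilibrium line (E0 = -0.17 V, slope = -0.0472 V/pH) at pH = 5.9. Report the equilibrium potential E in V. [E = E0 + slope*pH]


Apply the Pourbaix line equation: E = E0 + slope*pH
E = -0.17 + (-0.0472)*5.9 = -0.17 + (-0.27848) = -0.44848 V
Rounded to 3 decimal places: E = -0.448 V

-0.448 V


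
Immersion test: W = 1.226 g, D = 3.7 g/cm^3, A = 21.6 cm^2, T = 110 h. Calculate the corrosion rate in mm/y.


Apply the mm/y weight-loss relation: CR = 87600 * W / (D * A * T)
Numerator: 87600 * 1.226 = 107397.6
Denominator: 3.7 * 21.6 * 110 = 8791.2
CR = 107397.6 / 8791.2 = 12.2165 mm/y

12.2165 mm/y


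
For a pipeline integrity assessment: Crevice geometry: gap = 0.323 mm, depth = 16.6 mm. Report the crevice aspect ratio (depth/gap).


Aspect ratio = depth / gap
Ratio = 16.6 / 0.323 = 51.4

51.4


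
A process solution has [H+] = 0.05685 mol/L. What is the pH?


pH = −log10[H+]
pH = −log10(0.05685) = 1.25

1.25


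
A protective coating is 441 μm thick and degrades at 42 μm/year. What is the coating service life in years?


Service life = thickness / degradation rate
Life = 441 / 42 = 10.5 years

10.5 years


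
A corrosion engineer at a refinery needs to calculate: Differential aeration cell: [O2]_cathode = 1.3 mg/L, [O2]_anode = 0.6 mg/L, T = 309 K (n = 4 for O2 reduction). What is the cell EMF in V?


Apply the Nernst concentration-cell relation: E = (RT/nF)*ln(C_cathode/C_anode)
RT/nF = 8.314*309/(4*96485) = 0.00665654 V
ln(1.3/0.6) = 0.77319
E = 0.00665654 * 0.77319 = 0.00515 V

0.00515 V


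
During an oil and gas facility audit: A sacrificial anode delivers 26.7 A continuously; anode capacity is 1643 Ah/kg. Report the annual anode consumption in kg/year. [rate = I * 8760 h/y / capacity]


Annual consumption = current * hours per year / capacity
Rate = 26.7 * 8760 / 1643 = 142.4 kg/year

142.4 kg/year


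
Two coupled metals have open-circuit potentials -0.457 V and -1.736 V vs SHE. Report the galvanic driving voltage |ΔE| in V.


Driving voltage is the absolute potential difference.
|ΔE| = |-0.457 − (-1.736)| = 1.279 V

1.279 V


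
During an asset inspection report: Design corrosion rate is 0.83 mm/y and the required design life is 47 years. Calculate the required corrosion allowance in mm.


Corrosion allowance = CR × design life
CA = 0.83 * 47 = 39.01 mm

39.01 mm


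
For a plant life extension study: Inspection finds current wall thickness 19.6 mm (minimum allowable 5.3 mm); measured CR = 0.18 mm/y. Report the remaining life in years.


Apply the remaining-life relation: RL = (t_current − t_min) / CR
RL = (19.6 − 5.3) / 0.18 = 14.3 / 0.18 = 79.4 years

79.4 years


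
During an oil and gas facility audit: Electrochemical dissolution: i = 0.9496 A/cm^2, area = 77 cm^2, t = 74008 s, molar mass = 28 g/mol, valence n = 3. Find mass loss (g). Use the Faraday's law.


Apply Faraday's law: m = i*A*t*M / (n*F)
Total charge passed Q = i*A*t = 0.9496*77*74008 = 5411405.7536 C
m = Q*M/(n*F) = 5411405.7536*28/(3*96485) = 523.4643 g

523.4643 g


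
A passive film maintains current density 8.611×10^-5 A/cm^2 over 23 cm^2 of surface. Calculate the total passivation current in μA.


I = i_pass * A, then convert A → μA (×10^6)
I = 8.611×10^-5 * 23 * 10^6 = 1980.53 μA

1980.53 μA


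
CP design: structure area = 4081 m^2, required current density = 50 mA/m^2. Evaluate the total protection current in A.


I = area * current density, then convert mA → A (÷1000)
I = 4081 * 50 / 1000 = 204.05 A

204.05 A


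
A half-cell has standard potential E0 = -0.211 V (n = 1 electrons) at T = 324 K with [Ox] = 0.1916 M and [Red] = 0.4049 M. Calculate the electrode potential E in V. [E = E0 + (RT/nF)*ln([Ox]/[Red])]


Apply the Nernst equation: E = E0 + (RT/nF)*ln([Ox]/[Red])
Step 1: RT/nF = 8.314*324/(1*96485) = 0.0279187 V
Step 2: [Ox]/[Red] = 0.1916/0.4049 = 0.473203
Step 3: ln(0.473203) = -0.748231
Step 4: correction = 0.0279187 * -0.748231 = -0.021 V
E = -0.211 + -0.021 = -0.232 V

-0.232 V


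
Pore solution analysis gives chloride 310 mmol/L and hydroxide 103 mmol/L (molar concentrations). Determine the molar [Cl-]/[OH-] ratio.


Threshold parameter = [Cl-] / [OH-] (molar basis; both in mmol/L, so units cancel)
Ratio = 310 / 103 = 3.01

3.01


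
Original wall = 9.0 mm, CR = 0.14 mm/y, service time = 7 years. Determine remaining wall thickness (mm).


Remaining wall = original − CR × time
t = 9.0 − 0.14*7 = 9.0 − 0.98 = 8.02 mm

8.02 mm


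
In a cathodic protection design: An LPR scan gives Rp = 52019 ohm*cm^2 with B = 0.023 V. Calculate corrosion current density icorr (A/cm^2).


Apply the Stern-Geary relation: icorr = B / Rp
icorr = 0.023 / 52019 = 4.421×10^-7 A/cm^2

4.421×10^-7 A/cm^2


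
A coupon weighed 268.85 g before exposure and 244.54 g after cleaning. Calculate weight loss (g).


Weight loss = initial − final
WL = 268.85 − 244.54 = 24.31 g

24.31 g


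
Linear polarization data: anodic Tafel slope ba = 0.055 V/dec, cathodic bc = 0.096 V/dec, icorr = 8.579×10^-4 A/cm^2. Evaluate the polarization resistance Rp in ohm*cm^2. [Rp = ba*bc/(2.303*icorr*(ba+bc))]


Apply the Stern-Geary equation: Rp = ba*bc / (2.303*icorr*(ba+bc))
ba*bc = 0.055*0.096 = 0.00528
ba+bc = 0.151; 2.303*icorr*(ba+bc) = 2.303*8.579×10^-4*0.151 = 2.983373×10^-4
Rp = 0.00528 / 2.983373×10^-4 = 17.7 ohm*cm^2

17.7 ohm*cm^2


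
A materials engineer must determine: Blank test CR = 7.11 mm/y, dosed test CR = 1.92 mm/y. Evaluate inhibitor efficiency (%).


Apply the inhibitor-efficiency definition: IE = (CR_blank − CR_inh)/CR_blank × 100
IE = (7.11 − 1.92) / 7.11 × 100
IE = 5.19 / 7.11 × 100 = 73.0 %

73.0 %


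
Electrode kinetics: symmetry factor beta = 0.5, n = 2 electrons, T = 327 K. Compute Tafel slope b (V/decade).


Apply the Tafel slope relation: b = 2.303*R*T/(beta*n*F)
Numerator: 2.303 * 8.314 * 327 = 6261.12
Denominator: 0.5 * 2 * 96485 = 96485.0
b = 6261.12 / 96485.0 = 0.0649 V/decade

0.0649 V/decade


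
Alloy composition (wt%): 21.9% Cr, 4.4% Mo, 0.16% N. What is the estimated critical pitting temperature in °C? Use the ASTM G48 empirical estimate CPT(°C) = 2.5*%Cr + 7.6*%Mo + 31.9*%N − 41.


Apply the ASTM G48 empirical CPT estimate: CPT(°C) = 2.5*%Cr + 7.6*%Mo + 31.9*%N − 41
2.5*21.9 = 54.75; 7.6*4.4 = 33.44; 31.9*0.16 = 5.104
CPT = 54.75 + 33.44 + 5.104 − 41 = 52.294 °C
Rounded to 0.1 °C: CPT ≈ 52.3 °C

52.3 °C


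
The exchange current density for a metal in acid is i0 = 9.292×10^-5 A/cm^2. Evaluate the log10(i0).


i0 = 9.292×10^-5 A/cm^2
log10(i0) = -4.032

-4.032


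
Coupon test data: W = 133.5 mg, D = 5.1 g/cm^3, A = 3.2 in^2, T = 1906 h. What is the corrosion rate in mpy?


Apply the mpy weight-loss relation: CR = 534 * W / (D * A * T)
Numerator: 534 * 133.5 = 71289.0
Denominator: 5.1 * 3.2 * 1906 = 31105.92
CR = 71289.0 / 31105.92 = 2.292 mpy

2.292 mpy


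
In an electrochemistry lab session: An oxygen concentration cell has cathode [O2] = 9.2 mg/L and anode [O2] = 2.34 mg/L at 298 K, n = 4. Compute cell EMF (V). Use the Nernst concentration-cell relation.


Apply the Nernst concentration-cell relation: E = (RT/nF)*ln(C_cathode/C_anode)
RT/nF = 8.314*298/(4*96485) = 0.00641958 V
ln(9.2/2.34) = 1.36905
E = 0.00641958 * 1.36905 = 0.00879 V

0.00879 V


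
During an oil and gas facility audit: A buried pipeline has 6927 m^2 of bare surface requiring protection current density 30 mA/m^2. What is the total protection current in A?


I = area * current density, then convert mA → A (÷1000)
I = 6927 * 30 / 1000 = 207.81 A

207.81 A


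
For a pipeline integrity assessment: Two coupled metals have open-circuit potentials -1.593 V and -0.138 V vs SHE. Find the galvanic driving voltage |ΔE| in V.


Driving voltage is the absolute potential difference.
|ΔE| = |-1.593 − (-0.138)| = 1.455 V

1.455 V


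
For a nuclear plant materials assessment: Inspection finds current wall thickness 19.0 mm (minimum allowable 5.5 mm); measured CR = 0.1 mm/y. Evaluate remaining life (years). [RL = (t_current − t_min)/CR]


Apply the remaining-life relation: RL = (t_current − t_min) / CR
RL = (19.0 − 5.5) / 0.1 = 13.5 / 0.1 = 135.0 years

135.0 years


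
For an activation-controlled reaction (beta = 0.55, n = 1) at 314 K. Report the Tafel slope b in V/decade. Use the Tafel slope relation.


Apply the Tafel slope relation: b = 2.303*R*T/(beta*n*F)
Numerator: 2.303 * 8.314 * 314 = 6012.2
Denominator: 0.55 * 1 * 96485 = 53066.75
b = 6012.2 / 53066.75 = 0.113 V/decade

0.113 V/decade


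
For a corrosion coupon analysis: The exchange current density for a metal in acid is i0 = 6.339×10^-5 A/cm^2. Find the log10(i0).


i0 = 6.339×10^-5 A/cm^2
log10(i0) = -4.198

-4.198


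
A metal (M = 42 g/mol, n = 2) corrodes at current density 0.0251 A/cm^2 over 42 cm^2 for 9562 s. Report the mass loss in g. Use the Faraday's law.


Apply Faraday's law: m = i*A*t*M / (n*F)
Total charge passed Q = i*A*t = 0.0251*42*9562 = 10080.2604 C
m = Q*M/(n*F) = 10080.2604*42/(2*96485) = 2.19397 g

2.19397 g


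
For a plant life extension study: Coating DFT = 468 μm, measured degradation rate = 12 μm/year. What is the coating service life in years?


Service life = thickness / degradation rate
Life = 468 / 12 = 39.0 years

39.0 years


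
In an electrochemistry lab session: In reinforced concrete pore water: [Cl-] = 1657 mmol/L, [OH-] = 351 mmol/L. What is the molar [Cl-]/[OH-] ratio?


Threshold parameter = [Cl-] / [OH-] (molar basis; both in mmol/L, so units cancel)
Ratio = 1657 / 351 = 4.72

4.72


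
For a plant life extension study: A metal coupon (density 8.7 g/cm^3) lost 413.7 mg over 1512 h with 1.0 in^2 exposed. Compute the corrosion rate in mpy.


Apply the mpy weight-loss relation: CR = 534 * W / (D * A * T)
Numerator: 534 * 413.7 = 220915.8
Denominator: 8.7 * 1.0 * 1512 = 13154.4
CR = 220915.8 / 13154.4 = 16.7941 mpy

16.7941 mpy


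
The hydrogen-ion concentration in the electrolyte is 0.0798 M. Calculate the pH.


pH = −log10[H+]
pH = −log10(0.0798) = 1.1

1.1


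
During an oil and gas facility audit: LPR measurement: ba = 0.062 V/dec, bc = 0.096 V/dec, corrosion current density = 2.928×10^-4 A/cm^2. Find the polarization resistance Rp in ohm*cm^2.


Apply the Stern-Geary equation: Rp = ba*bc / (2.303*icorr*(ba+bc))
ba*bc = 0.062*0.096 = 0.005952
ba+bc = 0.158; 2.303*icorr*(ba+bc) = 2.303*2.928×10^-4*0.158 = 1.0654231×10^-4
Rp = 0.005952 / 1.0654231×10^-4 = 55.9 ohm*cm^2

55.9 ohm*cm^2


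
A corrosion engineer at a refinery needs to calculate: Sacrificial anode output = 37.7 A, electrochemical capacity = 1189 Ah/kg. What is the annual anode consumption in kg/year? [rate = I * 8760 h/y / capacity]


Annual consumption = current * hours per year / capacity
Rate = 37.7 * 8760 / 1189 = 277.8 kg/year

277.8 kg/year


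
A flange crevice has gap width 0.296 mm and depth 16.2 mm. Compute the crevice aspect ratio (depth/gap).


Aspect ratio = depth / gap
Ratio = 16.2 / 0.296 = 54.7

54.7


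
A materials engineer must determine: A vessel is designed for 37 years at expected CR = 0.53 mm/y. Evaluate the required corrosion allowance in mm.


Corrosion allowance = CR × design life
CA = 0.53 * 37 = 19.61 mm

19.61 mm


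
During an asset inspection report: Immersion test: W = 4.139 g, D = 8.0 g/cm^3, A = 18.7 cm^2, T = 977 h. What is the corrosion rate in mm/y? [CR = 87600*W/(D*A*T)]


Apply the mm/y weight-loss relation: CR = 87600 * W / (D * A * T)
Numerator: 87600 * 4.139 = 362576.4
Denominator: 8.0 * 18.7 * 977 = 146159.2
CR = 362576.4 / 146159.2 = 2.4807 mm/y

2.4807 mm/y


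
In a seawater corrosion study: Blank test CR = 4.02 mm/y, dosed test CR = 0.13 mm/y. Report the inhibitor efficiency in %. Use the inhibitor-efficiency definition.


Apply the inhibitor-efficiency definition: IE = (CR_blank − CR_inh)/CR_blank × 100
IE = (4.02 − 0.13) / 4.02 × 100
IE = 3.89 / 4.02 × 100 = 96.8 %

96.8 %


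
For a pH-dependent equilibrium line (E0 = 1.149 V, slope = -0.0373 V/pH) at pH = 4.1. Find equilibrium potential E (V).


Apply the Pourbaix line equation: E = E0 + slope*pH
E = 1.149 + (-0.0373)*4.1 = 1.149 + (-0.15293) = 0.99607 V
Rounded to 3 decimal places: E = 0.996 V

0.996 V


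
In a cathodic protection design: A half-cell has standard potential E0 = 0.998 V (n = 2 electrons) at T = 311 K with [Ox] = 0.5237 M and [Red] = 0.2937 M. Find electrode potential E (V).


Apply the Nernst equation: E = E0 + (RT/nF)*ln([Ox]/[Red])
Step 1: RT/nF = 8.314*311/(2*96485) = 0.01339925 V
Step 2: [Ox]/[Red] = 0.5237/0.2937 = 1.783112
Step 3: ln(1.783112) = 0.57836
Step 4: correction = 0.01339925 * 0.57836 = 0.0077 V
E = 0.998 + 0.0077 = 1.0057 V

1.0057 V


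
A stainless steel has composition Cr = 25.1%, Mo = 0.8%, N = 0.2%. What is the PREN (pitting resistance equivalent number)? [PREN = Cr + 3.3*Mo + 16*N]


Apply the PREN formula: PREN = Cr + 3.3*Mo + 16*N
PREN = 25.1 + 3.3*0.8 + 16*0.2
PREN = 25.1 + 2.64 + 3.2 = 30.94

30.94


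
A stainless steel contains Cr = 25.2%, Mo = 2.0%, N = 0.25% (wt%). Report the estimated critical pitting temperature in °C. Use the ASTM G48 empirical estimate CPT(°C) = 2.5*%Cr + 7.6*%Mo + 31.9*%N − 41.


Apply the ASTM G48 empirical CPT estimate: CPT(°C) = 2.5*%Cr + 7.6*%Mo + 31.9*%N − 41
2.5*25.2 = 63; 7.6*2.0 = 15.2; 31.9*0.25 = 7.975
CPT = 63 + 15.2 + 7.975 − 41 = 45.175 °C
Rounded to 0.1 °C: CPT ≈ 45.2 °C

45.2 °C


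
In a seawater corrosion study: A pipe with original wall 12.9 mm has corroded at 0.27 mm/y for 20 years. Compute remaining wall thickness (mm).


Remaining wall = original − CR × time
t = 12.9 − 0.27*20 = 12.9 − 5.4 = 7.5 mm

7.5 mm


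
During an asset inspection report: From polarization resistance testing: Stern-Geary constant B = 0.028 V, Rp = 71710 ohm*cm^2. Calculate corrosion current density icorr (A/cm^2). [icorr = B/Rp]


Apply the Stern-Geary relation: icorr = B / Rp
icorr = 0.028 / 71710 = 3.905×10^-7 A/cm^2

3.905×10^-7 A/cm^2


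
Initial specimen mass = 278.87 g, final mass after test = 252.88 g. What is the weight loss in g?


Weight loss = initial − final
WL = 278.87 − 252.88 = 25.99 g

25.99 g


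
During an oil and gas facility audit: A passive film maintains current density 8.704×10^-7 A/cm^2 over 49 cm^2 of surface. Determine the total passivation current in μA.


I = i_pass * A, then convert A → μA (×10^6)
I = 8.704×10^-7 * 49 * 10^6 = 42.65 μA

42.65 μA


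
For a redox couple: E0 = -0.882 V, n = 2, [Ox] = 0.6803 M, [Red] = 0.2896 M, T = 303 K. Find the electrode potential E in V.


Apply the Nernst equation: E = E0 + (RT/nF)*ln([Ox]/[Red])
Step 1: RT/nF = 8.314*303/(2*96485) = 0.01305458 V
Step 2: [Ox]/[Red] = 0.6803/0.2896 = 2.349102
Step 3: ln(2.349102) = 0.854033
Step 4: correction = 0.01305458 * 0.854033 = 0.0111 V
E = -0.882 + 0.0111 = -0.8709 V

-0.8709 V


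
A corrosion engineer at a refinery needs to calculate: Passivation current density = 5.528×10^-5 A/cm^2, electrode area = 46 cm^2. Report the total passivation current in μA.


I = i_pass * A, then convert A → μA (×10^6)
I = 5.528×10^-5 * 46 * 10^6 = 2542.88 μA

2542.88 μA


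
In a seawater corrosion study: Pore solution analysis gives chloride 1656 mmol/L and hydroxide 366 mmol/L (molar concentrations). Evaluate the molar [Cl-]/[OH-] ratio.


Threshold parameter = [Cl-] / [OH-] (molar basis; both in mmol/L, so units cancel)
Ratio = 1656 / 366 = 4.52

4.52


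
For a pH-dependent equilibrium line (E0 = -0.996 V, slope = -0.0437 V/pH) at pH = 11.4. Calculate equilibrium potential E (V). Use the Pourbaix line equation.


Apply the Pourbaix line equation: E = E0 + slope*pH
E = -0.996 + (-0.0437)*11.4 = -0.996 + (-0.49818) = -1.49418 V
Rounded to 4 decimal places: E = -1.4942 V

-1.4942 V


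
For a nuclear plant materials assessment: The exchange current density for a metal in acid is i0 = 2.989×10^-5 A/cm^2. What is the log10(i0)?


i0 = 2.989×10^-5 A/cm^2
log10(i0) = -4.524

-4.524


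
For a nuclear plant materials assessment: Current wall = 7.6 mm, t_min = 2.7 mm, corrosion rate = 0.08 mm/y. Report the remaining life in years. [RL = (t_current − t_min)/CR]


Apply the remaining-life relation: RL = (t_current − t_min) / CR
RL = (7.6 − 2.7) / 0.08 = 4.9 / 0.08 = 61.3 years

61.3 years


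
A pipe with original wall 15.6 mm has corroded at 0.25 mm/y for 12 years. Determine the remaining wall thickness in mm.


Remaining wall = original − CR × time
t = 15.6 − 0.25*12 = 15.6 − 3.0 = 12.6 mm

12.6 mm


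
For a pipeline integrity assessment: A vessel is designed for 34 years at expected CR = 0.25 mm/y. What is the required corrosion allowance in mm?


Corrosion allowance = CR × design life
CA = 0.25 * 34 = 8.5 mm

8.5 mm


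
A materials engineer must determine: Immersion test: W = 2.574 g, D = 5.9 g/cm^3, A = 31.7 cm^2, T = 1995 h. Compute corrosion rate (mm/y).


Apply the mm/y weight-loss relation: CR = 87600 * W / (D * A * T)
Numerator: 87600 * 2.574 = 225482.4
Denominator: 5.9 * 31.7 * 1995 = 373124.85
CR = 225482.4 / 373124.85 = 0.6043 mm/y

0.6043 mm/y


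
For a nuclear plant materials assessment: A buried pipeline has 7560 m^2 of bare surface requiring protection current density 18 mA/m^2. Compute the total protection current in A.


I = area * current density, then convert mA → A (÷1000)
I = 7560 * 18 / 1000 = 136.08 A

136.08 A


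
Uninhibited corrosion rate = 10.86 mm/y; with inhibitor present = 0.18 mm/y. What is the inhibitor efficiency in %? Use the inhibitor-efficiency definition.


Apply the inhibitor-efficiency definition: IE = (CR_blank − CR_inh)/CR_blank × 100
IE = (10.86 − 0.18) / 10.86 × 100
IE = 10.68 / 10.86 × 100 = 98.3 %

98.3 %


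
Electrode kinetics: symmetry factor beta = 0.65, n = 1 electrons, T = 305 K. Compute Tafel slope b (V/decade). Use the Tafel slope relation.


Apply the Tafel slope relation: b = 2.303*R*T/(beta*n*F)
Numerator: 2.303 * 8.314 * 305 = 5839.88
Denominator: 0.65 * 1 * 96485 = 62715.25
b = 5839.88 / 62715.25 = 0.0931 V/decade

0.0931 V/decade


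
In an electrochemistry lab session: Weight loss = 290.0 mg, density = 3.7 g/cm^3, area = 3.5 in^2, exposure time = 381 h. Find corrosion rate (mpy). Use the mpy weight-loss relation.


Apply the mpy weight-loss relation: CR = 534 * W / (D * A * T)
Numerator: 534 * 290.0 = 154860.0
Denominator: 3.7 * 3.5 * 381 = 4933.95
CR = 154860.0 / 4933.95 = 31.38662 mpy

31.38662 mpy


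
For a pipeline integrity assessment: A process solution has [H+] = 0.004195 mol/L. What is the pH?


pH = −log10[H+]
pH = −log10(0.004195) = 2.38

2.38


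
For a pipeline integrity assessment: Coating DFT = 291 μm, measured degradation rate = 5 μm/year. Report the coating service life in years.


Service life = thickness / degradation rate
Life = 291 / 5 = 58.2 years

58.2 years


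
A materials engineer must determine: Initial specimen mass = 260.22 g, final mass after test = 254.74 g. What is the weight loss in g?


Weight loss = initial − final
WL = 260.22 − 254.74 = 5.48 g

5.48 g


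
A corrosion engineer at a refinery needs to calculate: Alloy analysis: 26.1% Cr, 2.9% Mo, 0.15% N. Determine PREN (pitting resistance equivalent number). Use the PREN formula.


Apply the PREN formula: PREN = Cr + 3.3*Mo + 16*N
PREN = 26.1 + 3.3*2.9 + 16*0.15
PREN = 26.1 + 9.57 + 2.4 = 38.07

38.07


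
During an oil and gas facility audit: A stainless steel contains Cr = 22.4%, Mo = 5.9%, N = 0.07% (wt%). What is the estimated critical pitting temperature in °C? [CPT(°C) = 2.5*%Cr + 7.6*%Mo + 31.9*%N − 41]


Apply the ASTM G48 empirical CPT estimate: CPT(°C) = 2.5*%Cr + 7.6*%Mo + 31.9*%N − 41
2.5*22.4 = 56; 7.6*5.9 = 44.84; 31.9*0.07 = 2.233
CPT = 56 + 44.84 + 2.233 − 41 = 62.073 °C
Rounded to 0.1 °C: CPT ≈ 62.1 °C

62.1 °C


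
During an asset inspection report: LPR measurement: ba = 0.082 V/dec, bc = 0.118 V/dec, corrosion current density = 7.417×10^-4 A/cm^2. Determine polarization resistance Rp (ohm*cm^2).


Apply the Stern-Geary equation: Rp = ba*bc / (2.303*icorr*(ba+bc))
ba*bc = 0.082*0.118 = 0.009676
ba+bc = 0.2; 2.303*icorr*(ba+bc) = 2.303*7.417×10^-4*0.2 = 3.4162702×10^-4
Rp = 0.009676 / 3.4162702×10^-4 = 28.3 ohm*cm^2

28.3 ohm*cm^2


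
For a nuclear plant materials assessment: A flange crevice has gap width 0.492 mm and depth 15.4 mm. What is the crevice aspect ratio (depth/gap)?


Aspect ratio = depth / gap
Ratio = 15.4 / 0.492 = 31.3

31.3


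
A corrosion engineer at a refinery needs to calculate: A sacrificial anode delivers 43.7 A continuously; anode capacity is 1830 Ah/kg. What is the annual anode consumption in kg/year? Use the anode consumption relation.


Annual consumption = current * hours per year / capacity
Rate = 43.7 * 8760 / 1830 = 209.2 kg/year

209.2 kg/year


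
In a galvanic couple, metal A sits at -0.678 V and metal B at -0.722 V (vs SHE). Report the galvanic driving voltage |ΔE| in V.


Driving voltage is the absolute potential difference.
|ΔE| = |-0.678 − (-0.722)| = 0.044 V

0.044 V


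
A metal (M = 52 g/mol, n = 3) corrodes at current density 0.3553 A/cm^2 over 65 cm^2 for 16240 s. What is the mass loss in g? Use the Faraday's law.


Apply Faraday's law: m = i*A*t*M / (n*F)
Total charge passed Q = i*A*t = 0.3553*65*16240 = 375054.68 C
m = Q*M/(n*F) = 375054.68*52/(3*96485) = 67.37781 g

67.37781 g


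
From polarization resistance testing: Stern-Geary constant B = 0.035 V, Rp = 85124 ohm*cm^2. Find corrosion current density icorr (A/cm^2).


Apply the Stern-Geary relation: icorr = B / Rp
icorr = 0.035 / 85124 = 4.112×10^-7 A/cm^2

4.112×10^-7 A/cm^2


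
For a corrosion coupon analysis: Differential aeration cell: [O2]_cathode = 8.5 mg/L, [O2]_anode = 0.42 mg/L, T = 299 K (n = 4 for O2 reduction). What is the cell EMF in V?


Apply the Nernst concentration-cell relation: E = (RT/nF)*ln(C_cathode/C_anode)
RT/nF = 8.314*299/(4*96485) = 0.00644112 V
ln(8.5/0.42) = 3.00757
E = 0.00644112 * 3.00757 = 0.01937 V

0.01937 V


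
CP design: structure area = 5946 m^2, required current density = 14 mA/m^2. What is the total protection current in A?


I = area * current density, then convert mA → A (÷1000)
I = 5946 * 14 / 1000 = 83.24 A

83.24 A


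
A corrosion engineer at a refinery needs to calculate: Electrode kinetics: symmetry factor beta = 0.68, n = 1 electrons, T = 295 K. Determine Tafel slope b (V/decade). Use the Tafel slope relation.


Apply the Tafel slope relation: b = 2.303*R*T/(beta*n*F)
Numerator: 2.303 * 8.314 * 295 = 5648.41
Denominator: 0.68 * 1 * 96485 = 65609.8
b = 5648.41 / 65609.8 = 0.0861 V/decade

0.0861 V/decade


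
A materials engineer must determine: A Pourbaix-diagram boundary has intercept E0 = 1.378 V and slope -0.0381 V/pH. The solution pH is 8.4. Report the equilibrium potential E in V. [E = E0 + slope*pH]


Apply the Pourbaix line equation: E = E0 + slope*pH
E = 1.378 + (-0.0381)*8.4 = 1.378 + (-0.32004) = 1.05796 V
Rounded to 4 decimal places: E = 1.0580 V

1.0580 V


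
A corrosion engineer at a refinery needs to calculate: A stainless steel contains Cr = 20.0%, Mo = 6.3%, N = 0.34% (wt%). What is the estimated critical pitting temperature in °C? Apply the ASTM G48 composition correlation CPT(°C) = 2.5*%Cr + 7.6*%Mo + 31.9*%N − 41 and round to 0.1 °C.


Apply the ASTM G48 empirical CPT estimate: CPT(°C) = 2.5*%Cr + 7.6*%Mo + 31.9*%N − 41
2.5*20.0 = 50; 7.6*6.3 = 47.88; 31.9*0.34 = 10.846
CPT = 50 + 47.88 + 10.846 − 41 = 67.726 °C
Rounded to 0.1 °C: CPT ≈ 67.7 °C

67.7 °C


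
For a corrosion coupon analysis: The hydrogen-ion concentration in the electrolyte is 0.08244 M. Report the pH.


pH = −log10[H+]
pH = −log10(0.08244) = 1.08

1.08


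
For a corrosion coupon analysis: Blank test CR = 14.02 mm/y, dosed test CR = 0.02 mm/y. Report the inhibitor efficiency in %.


Apply the inhibitor-efficiency definition: IE = (CR_blank − CR_inh)/CR_blank × 100
IE = (14.02 − 0.02) / 14.02 × 100
IE = 14.0 / 14.02 × 100 = 99.9 %

99.9 %


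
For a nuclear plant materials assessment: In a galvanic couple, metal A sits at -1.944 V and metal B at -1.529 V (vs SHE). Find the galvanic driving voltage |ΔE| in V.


Driving voltage is the absolute potential difference.
|ΔE| = |-1.944 − (-1.529)| = 0.415 V

0.415 V


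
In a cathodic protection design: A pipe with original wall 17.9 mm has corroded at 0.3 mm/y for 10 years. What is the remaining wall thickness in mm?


Remaining wall = original − CR × time
t = 17.9 − 0.3*10 = 17.9 − 3.0 = 14.9 mm

14.9 mm


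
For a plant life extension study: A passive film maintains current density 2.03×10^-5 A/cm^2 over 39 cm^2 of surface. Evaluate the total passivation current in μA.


I = i_pass * A, then convert A → μA (×10^6)
I = 2.03×10^-5 * 39 * 10^6 = 791.7 μA

791.7 μA


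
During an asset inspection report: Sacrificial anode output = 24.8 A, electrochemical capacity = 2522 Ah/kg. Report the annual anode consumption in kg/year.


Annual consumption = current * hours per year / capacity
Rate = 24.8 * 8760 / 2522 = 86.1 kg/year

86.1 kg/year


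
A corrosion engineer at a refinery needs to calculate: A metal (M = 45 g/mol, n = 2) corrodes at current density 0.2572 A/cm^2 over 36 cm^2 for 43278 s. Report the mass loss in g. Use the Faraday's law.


Apply Faraday's law: m = i*A*t*M / (n*F)
Total charge passed Q = i*A*t = 0.2572*36*43278 = 400719.6576 C
m = Q*M/(n*F) = 400719.6576*45/(2*96485) = 93.447 g

93.447 g


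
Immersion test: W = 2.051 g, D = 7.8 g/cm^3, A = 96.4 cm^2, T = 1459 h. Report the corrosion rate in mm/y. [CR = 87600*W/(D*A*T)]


Apply the mm/y weight-loss relation: CR = 87600 * W / (D * A * T)
Numerator: 87600 * 2.051 = 179667.6
Denominator: 7.8 * 96.4 * 1459 = 1097051.28
CR = 179667.6 / 1097051.28 = 0.163773 mm/y

0.163773 mm/y


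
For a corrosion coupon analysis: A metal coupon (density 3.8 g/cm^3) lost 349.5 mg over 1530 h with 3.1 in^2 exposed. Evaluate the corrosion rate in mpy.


Apply the mpy weight-loss relation: CR = 534 * W / (D * A * T)
Numerator: 534 * 349.5 = 186633.0
Denominator: 3.8 * 3.1 * 1530 = 18023.4
CR = 186633.0 / 18023.4 = 10.35504 mpy

10.35504 mpy


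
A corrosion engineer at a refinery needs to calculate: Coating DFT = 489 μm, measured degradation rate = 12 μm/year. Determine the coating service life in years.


Service life = thickness / degradation rate
Life = 489 / 12 = 40.8 years

40.8 years


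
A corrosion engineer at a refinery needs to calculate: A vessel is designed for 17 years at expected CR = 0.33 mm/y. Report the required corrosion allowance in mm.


Corrosion allowance = CR × design life
CA = 0.33 * 17 = 5.61 mm

5.61 mm


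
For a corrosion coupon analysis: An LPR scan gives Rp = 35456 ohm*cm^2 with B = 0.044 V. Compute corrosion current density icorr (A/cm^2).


Apply the Stern-Geary relation: icorr = B / Rp
icorr = 0.044 / 35456 = 1.241×10^-6 A/cm^2

1.241×10^-6 A/cm^2


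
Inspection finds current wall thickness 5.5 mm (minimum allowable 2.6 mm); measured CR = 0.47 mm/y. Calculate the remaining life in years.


Apply the remaining-life relation: RL = (t_current − t_min) / CR
RL = (5.5 − 2.6) / 0.47 = 2.9 / 0.47 = 6.2 years

6.2 years


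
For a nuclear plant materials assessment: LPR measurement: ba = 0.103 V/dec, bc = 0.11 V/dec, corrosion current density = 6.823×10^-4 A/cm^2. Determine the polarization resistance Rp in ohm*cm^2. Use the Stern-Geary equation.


Apply the Stern-Geary equation: Rp = ba*bc / (2.303*icorr*(ba+bc))
ba*bc = 0.103*0.11 = 0.01133
ba+bc = 0.213; 2.303*icorr*(ba+bc) = 2.303*6.823×10^-4*0.213 = 3.3469476×10^-4
Rp = 0.01133 / 3.3469476×10^-4 = 33.9 ohm*cm^2

33.9 ohm*cm^2


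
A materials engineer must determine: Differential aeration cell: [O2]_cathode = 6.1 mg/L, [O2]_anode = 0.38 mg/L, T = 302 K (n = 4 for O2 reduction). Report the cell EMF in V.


Apply the Nernst concentration-cell relation: E = (RT/nF)*ln(C_cathode/C_anode)
RT/nF = 8.314*302/(4*96485) = 0.00650575 V
ln(6.1/0.38) = 2.77587
E = 0.00650575 * 2.77587 = 0.01806 V

0.01806 V


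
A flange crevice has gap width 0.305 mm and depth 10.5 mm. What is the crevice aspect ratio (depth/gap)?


Aspect ratio = depth / gap
Ratio = 10.5 / 0.305 = 34.4

34.4


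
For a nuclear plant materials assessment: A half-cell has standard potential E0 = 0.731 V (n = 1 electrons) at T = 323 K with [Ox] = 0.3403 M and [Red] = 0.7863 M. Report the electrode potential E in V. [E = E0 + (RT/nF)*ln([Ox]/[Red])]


Apply the Nernst equation: E = E0 + (RT/nF)*ln([Ox]/[Red])
Step 1: RT/nF = 8.314*323/(1*96485) = 0.02783253 V
Step 2: [Ox]/[Red] = 0.3403/0.7863 = 0.432786
Step 3: ln(0.432786) = -0.837512
Step 4: correction = 0.02783253 * -0.837512 = -0.023 V
E = 0.731 + -0.023 = 0.708 V

0.708 V


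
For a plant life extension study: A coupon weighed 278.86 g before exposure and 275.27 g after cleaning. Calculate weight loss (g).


Weight loss = initial − final
WL = 278.86 − 275.27 = 3.59 g

3.59 g


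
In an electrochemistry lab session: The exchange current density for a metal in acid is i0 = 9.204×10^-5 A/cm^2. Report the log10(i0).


i0 = 9.204×10^-5 A/cm^2
log10(i0) = -4.036

-4.036


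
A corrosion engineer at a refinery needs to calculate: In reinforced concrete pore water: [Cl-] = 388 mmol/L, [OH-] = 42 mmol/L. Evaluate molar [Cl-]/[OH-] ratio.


Threshold parameter = [Cl-] / [OH-] (molar basis; both in mmol/L, so units cancel)
Ratio = 388 / 42 = 9.24

9.24


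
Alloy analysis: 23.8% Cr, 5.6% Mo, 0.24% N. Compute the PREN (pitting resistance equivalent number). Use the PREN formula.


Apply the PREN formula: PREN = Cr + 3.3*Mo + 16*N
PREN = 23.8 + 3.3*5.6 + 16*0.24
PREN = 23.8 + 18.48 + 3.84 = 46.12

46.12


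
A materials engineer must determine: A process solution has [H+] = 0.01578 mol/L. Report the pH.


pH = −log10[H+]
pH = −log10(0.01578) = 1.8

1.8


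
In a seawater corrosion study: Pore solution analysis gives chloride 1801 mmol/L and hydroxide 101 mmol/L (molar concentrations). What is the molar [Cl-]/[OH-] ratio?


Threshold parameter = [Cl-] / [OH-] (molar basis; both in mmol/L, so units cancel)
Ratio = 1801 / 101 = 17.83

17.83


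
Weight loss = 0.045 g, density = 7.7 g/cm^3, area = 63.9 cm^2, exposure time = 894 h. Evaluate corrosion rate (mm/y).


Apply the mm/y weight-loss relation: CR = 87600 * W / (D * A * T)
Numerator: 87600 * 0.045 = 3942.0
Denominator: 7.7 * 63.9 * 894 = 439874.82
CR = 3942.0 / 439874.82 = 0.008962 mm/y

0.008962 mm/y


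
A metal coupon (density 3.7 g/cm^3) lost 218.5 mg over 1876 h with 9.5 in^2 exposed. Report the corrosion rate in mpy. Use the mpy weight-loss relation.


Apply the mpy weight-loss relation: CR = 534 * W / (D * A * T)
Numerator: 534 * 218.5 = 116679.0
Denominator: 3.7 * 9.5 * 1876 = 65941.4
CR = 116679.0 / 65941.4 = 1.769 mpy

1.769 mpy


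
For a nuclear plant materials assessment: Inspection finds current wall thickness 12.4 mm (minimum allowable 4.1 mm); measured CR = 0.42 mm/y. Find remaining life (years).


Apply the remaining-life relation: RL = (t_current − t_min) / CR
RL = (12.4 − 4.1) / 0.42 = 8.3 / 0.42 = 19.8 years

19.8 years


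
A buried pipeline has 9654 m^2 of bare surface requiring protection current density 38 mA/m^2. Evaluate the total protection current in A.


I = area * current density, then convert mA → A (÷1000)
I = 9654 * 38 / 1000 = 366.85 A

366.85 A


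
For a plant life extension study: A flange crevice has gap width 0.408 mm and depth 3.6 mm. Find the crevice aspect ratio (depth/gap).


Aspect ratio = depth / gap
Ratio = 3.6 / 0.408 = 8.8

8.8


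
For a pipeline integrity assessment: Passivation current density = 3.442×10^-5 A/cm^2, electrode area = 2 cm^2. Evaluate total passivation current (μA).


I = i_pass * A, then convert A → μA (×10^6)
I = 3.442×10^-5 * 2 * 10^6 = 68.84 μA

68.84 μA


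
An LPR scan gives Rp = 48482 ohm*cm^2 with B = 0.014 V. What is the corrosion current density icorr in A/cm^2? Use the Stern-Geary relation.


Apply the Stern-Geary relation: icorr = B / Rp
icorr = 0.014 / 48482 = 2.888×10^-7 A/cm^2

2.888×10^-7 A/cm^2


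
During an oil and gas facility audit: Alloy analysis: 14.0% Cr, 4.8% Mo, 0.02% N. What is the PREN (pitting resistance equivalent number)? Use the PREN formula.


Apply the PREN formula: PREN = Cr + 3.3*Mo + 16*N
PREN = 14.0 + 3.3*4.8 + 16*0.02
PREN = 14.0 + 15.84 + 0.32 = 30.16

30.16


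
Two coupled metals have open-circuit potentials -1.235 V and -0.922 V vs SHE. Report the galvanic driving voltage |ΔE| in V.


Driving voltage is the absolute potential difference.
|ΔE| = |-1.235 − (-0.922)| = 0.313 V

0.313 V


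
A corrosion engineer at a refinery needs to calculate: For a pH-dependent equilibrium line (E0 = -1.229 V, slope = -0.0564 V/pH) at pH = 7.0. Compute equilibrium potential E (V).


Apply the Pourbaix line equation: E = E0 + slope*pH
E = -1.229 + (-0.0564)*7.0 = -1.229 + (-0.3948) = -1.6238 V
Rounded to 3 decimal places: E = -1.624 V

-1.624 V


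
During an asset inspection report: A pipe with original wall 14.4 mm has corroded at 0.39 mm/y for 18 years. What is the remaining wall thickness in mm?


Remaining wall = original − CR × time
t = 14.4 − 0.39*18 = 14.4 − 7.02 = 7.38 mm

7.38 mm


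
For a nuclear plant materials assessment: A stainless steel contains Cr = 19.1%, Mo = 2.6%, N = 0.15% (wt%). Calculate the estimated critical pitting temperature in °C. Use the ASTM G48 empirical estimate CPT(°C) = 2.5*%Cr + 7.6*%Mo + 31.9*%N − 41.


Apply the ASTM G48 empirical CPT estimate: CPT(°C) = 2.5*%Cr + 7.6*%Mo + 31.9*%N − 41
2.5*19.1 = 47.75; 7.6*2.6 = 19.76; 31.9*0.15 = 4.785
CPT = 47.75 + 19.76 + 4.785 − 41 = 31.295 °C
Rounded to 0.1 °C: CPT ≈ 31.3 °C

31.3 °C


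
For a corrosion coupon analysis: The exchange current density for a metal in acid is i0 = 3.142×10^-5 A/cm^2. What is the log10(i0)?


i0 = 3.142×10^-5 A/cm^2
log10(i0) = -4.503

-4.503
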